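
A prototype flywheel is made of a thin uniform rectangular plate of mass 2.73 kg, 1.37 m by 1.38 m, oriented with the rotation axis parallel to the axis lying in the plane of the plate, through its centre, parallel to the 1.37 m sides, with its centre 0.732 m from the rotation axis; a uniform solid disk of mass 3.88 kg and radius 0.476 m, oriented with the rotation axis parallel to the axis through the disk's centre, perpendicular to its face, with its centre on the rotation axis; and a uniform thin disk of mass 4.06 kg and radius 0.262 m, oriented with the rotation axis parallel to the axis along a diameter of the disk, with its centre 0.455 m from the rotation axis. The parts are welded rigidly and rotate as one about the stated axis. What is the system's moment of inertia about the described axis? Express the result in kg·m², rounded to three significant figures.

Rectangular plate: I_cm = (1/12)Mb² = (1/12)(2.73)(1.38)² = 0.43325 kg·m²; centre at d = 0.732 m, so the parallel axis theorem gives I = 0.43325 + (2.73)(0.732)² = 1.8961 kg·m².
Solid disk: I_cm = (1/2)MR² = (1/2)(3.88)(0.476)² = 0.43956 kg·m²; axis through the centre, so I = 0.43956 kg·m².
Thin disk: I_cm = (1/4)MR² = (1/4)(4.06)(0.262)² = 0.069674 kg·m²; centre at d = 0.455 m, so the parallel axis theorem gives I = 0.069674 + (4.06)(0.455)² = 0.9102 kg·m².
Total I = 1.8961 + 0.43956 + 0.9102 = 3.2458 kg·m².

3.25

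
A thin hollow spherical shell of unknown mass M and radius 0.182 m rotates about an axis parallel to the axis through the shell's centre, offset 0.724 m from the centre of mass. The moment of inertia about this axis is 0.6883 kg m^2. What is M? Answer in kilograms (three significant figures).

1.26

I = I_cm + Md² = (2/3)MR² + Md² = M·[0.666667·(0.182)² + (0.724)²] = M·0.54626.
So M = 0.6883 / 0.54626 = 1.26 kg.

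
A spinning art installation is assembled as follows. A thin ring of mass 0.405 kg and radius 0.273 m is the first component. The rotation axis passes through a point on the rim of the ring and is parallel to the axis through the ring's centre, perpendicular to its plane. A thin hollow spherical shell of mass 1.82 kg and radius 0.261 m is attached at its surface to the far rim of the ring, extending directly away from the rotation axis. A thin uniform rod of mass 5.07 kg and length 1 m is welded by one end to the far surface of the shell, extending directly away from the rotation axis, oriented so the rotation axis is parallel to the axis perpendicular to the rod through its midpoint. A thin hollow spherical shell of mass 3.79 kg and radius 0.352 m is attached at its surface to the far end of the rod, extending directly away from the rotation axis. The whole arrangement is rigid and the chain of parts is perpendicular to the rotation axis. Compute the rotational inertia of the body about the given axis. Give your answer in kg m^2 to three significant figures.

Thin ring: I_cm = MR² = (0.405)(0.273)² = 0.030184 kg m^2; centre at d = 0.273 m, so the parallel axis theorem gives I = 0.030184 + (0.405)(0.273)² = 0.060368 kg m^2.
Spherical shell: I_cm = (2/3)MR² = (2/3)(1.82)(0.261)² = 0.082653 kg m^2; centre at d = 0.273 + 0.273 + 0.261 = 0.807 m, so the parallel axis theorem gives I = 0.082653 + (1.82)(0.807)² = 1.2679 kg m^2.
Thin rod: I_cm = (1/12)ML² = (1/12)(5.07)(1)² = 0.4225 kg m^2; centre at d = 0.273 + 0.273 + 0.261 + 0.261 + 0.5 = 1.568 m, so the parallel axis theorem gives I = 0.4225 + (5.07)(1.568)² = 12.888 kg m^2.
Spherical shell: I_cm = (2/3)MR² = (2/3)(3.79)(0.352)² = 0.31306 kg m^2; centre at d = 0.273 + 0.273 + 0.261 + 0.261 + 0.5 + 0.5 + 0.352 = 2.42 m, so the parallel axis theorem gives I = 0.31306 + (3.79)(2.42)² = 22.509 kg m^2.
Total I = 0.060368 + 1.2679 + 12.888 + 22.509 = 36.725 kg m^2.

36.7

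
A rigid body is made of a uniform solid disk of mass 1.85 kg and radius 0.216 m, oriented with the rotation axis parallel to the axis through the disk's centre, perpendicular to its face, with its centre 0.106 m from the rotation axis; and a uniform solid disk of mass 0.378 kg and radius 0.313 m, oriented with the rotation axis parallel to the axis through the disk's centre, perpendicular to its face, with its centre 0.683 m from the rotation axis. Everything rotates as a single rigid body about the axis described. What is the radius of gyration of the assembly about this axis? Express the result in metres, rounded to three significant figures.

0.341

Solid disk: I_cm = (1/2)MR² = (1/2)(1.85)(0.216)² = 0.043157 kg m^2; centre at d = 0.106 m, so I = I_cm + Md² gives I = 0.043157 + (1.85)(0.106)² = 0.063943 kg m^2.
Solid disk: I_cm = (1/2)MR² = (1/2)(0.378)(0.313)² = 0.018516 kg m^2; centre at d = 0.683 m, so I = I_cm + Md² gives I = 0.018516 + (0.378)(0.683)² = 0.19485 kg m^2.
Total I = 0.25879 kg m^2; total mass M = 2.228 kg.
k = √(I/M) = √(0.25879/2.228) = 0.34081 m.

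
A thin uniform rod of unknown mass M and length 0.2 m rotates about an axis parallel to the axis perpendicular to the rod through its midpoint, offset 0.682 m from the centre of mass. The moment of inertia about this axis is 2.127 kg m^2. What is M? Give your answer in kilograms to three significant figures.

4.54

I = I_cm + Md² = (1/12)ML² + Md² = M·[0.0833333·(0.2)² + (0.682)²] = M·0.46846.
So M = 2.127 / 0.46846 = 4.5404 kg.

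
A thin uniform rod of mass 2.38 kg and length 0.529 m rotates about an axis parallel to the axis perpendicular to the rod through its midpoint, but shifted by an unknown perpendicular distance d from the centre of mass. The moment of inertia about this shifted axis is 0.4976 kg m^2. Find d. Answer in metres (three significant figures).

0.431

About the centre-of-mass axis, I_cm = (1/12)ML² = (1/12)(2.38)(0.529)² = 0.055502 kg m^2.
Parallel axis theorem: I = I_cm + Md², so Md² = 0.4976 − 0.055502 = 0.4421 kg m^2.
d = √(0.4421 / 2.38) = 0.43099 m.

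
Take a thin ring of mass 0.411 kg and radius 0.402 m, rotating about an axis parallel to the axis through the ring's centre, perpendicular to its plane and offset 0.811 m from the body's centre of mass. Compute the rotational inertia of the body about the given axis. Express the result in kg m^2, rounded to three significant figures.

0.337

I_cm = MR² = (0.411)(0.402)² = 0.066419 kg m^2; centre at d = 0.811 m, so I = I_cm + Md² gives I = 0.066419 + (0.411)(0.811)² = 0.33674 kg m^2.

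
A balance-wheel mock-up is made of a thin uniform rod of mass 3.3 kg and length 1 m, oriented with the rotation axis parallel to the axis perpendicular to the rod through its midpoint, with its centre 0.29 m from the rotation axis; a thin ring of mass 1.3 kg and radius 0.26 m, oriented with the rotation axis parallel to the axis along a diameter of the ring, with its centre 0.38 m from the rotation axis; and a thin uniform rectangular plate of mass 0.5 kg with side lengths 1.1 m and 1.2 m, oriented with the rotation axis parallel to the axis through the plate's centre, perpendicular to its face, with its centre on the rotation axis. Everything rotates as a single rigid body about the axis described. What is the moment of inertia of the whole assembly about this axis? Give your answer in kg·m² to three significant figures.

Thin rod: I_cm = (1/12)ML² = (1/12)(3.3)(1)² = 0.275 kg·m²; centre at d = 0.29 m, so the parallel axis theorem gives I = 0.275 + (3.3)(0.29)² = 0.55253 kg·m².
Thin ring: I_cm = (1/2)MR² = (1/2)(1.3)(0.26)² = 0.04394 kg·m²; centre at d = 0.38 m, so the parallel axis theorem gives I = 0.04394 + (1.3)(0.38)² = 0.23166 kg·m².
Rectangular plate: I_cm = (1/12)M(a²+b²) = (1/12)(0.5)[(1.1)² + (1.2)²] = 0.11042 kg·m²; axis through the centre, so I = 0.11042 kg·m².
Total I = 0.55253 + 0.23166 + 0.11042 = 0.89461 kg·m².

0.895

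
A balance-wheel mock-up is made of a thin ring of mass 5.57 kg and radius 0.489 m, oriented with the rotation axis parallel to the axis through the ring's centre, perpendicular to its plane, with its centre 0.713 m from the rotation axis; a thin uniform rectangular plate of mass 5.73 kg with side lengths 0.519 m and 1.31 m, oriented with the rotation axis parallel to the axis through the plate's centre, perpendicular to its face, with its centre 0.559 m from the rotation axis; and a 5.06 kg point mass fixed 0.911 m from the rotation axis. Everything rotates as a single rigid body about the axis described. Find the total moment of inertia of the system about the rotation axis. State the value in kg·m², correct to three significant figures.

11.1

Thin ring: I_cm = MR² = (5.57)(0.489)² = 1.3319 kg·m²; centre at d = 0.713 m, so the parallel axis theorem gives I = 1.3319 + (5.57)(0.713)² = 4.1635 kg·m².
Rectangular plate: I_cm = (1/12)M(a²+b²) = (1/12)(5.73)[(0.519)² + (1.31)²] = 0.94806 kg·m²; centre at d = 0.559 m, so the parallel axis theorem gives I = 0.94806 + (5.73)(0.559)² = 2.7386 kg·m².
Point mass: I_cm = 0; centre at d = 0.911 m, so the parallel axis theorem gives I = 0 + (5.06)(0.911)² = 4.1994 kg·m².
Total I = 4.1635 + 2.7386 + 4.1994 = 11.101 kg·m².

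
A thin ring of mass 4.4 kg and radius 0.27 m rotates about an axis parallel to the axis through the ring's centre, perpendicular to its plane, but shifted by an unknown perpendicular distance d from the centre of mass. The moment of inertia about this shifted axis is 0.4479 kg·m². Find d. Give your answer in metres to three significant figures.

About the centre-of-mass axis, I_cm = MR² = (4.4)(0.27)² = 0.32076 kg·m².
Parallel axis theorem: I = I_cm + Md², so Md² = 0.4479 − 0.32076 = 0.12714 kg·m².
d = √(0.12714 / 4.4) = 0.16999 m.

0.170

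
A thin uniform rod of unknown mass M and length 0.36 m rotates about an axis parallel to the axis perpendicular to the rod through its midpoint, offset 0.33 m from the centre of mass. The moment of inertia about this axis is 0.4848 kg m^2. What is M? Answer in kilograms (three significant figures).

4.05

I = I_cm + Md² = (1/12)ML² + Md² = M·[0.0833333·(0.36)² + (0.33)²] = M·0.1197.
So M = 0.4848 / 0.1197 = 4.0501 kg.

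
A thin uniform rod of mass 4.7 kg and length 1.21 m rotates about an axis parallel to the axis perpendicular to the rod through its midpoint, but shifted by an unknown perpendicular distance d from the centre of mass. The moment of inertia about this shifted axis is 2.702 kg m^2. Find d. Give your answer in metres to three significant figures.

0.673

About the centre-of-mass axis, I_cm = (1/12)ML² = (1/12)(4.7)(1.21)² = 0.57344 kg m^2.
Parallel axis theorem: I = I_cm + Md², so Md² = 2.702 − 0.57344 = 2.1286 kg m^2.
d = √(2.1286 / 4.7) = 0.67297 m.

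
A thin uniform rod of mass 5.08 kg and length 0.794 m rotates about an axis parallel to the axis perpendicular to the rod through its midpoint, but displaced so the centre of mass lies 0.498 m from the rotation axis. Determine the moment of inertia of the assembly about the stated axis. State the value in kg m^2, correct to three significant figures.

1.53

I_cm = (1/12)ML² = (1/12)(5.08)(0.794)² = 0.26688 kg m^2; centre at d = 0.498 m, so I = I_cm + Md² gives I = 0.26688 + (5.08)(0.498)² = 1.5267 kg m^2.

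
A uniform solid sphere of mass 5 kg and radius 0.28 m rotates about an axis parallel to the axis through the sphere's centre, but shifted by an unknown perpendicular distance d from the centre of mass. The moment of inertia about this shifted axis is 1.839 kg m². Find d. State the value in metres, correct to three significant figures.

0.580

About the centre-of-mass axis, I_cm = (2/5)MR² = (2/5)(5)(0.28)² = 0.1568 kg m².
Parallel axis theorem: I = I_cm + Md², so Md² = 1.839 − 0.1568 = 1.6822 kg m².
d = √(1.6822 / 5) = 0.58003 m.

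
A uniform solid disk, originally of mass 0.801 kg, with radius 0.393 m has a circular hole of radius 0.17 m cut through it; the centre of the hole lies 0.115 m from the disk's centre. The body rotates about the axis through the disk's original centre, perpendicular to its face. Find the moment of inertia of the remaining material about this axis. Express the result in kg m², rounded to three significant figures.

Unpierced body about its centre: I₀ = (1/2)MR² = (1/2)(0.801)(0.393)² = 0.061857 kg m².
The removed disk has mass m = M·(r/R)² = (0.801)(0.17/0.393)² = 0.14988 kg (same uniform areal density).
Its moment of inertia about the rotation axis (parallel-axis theorem): I_hole = (1/2)mr² + md² = (1/2)(0.14988)(0.17)² + (0.14988)(0.115)² = 0.0041479 kg m².
Treating the hole as negative mass, I = I₀ − I_hole = 0.061857 − 0.0041479 = 0.057709 kg m².

0.0577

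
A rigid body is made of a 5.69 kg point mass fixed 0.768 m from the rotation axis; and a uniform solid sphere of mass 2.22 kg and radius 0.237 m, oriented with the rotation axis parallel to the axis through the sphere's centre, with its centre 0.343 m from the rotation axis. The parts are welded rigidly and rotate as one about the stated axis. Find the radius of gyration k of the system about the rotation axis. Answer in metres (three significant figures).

0.681

Point mass: I_cm = 0; centre at d = 0.768 m, so the parallel axis theorem gives I = 0 + (5.69)(0.768)² = 3.3561 kg m².
Solid sphere: I_cm = (2/5)MR² = (2/5)(2.22)(0.237)² = 0.049878 kg m²; centre at d = 0.343 m, so the parallel axis theorem gives I = 0.049878 + (2.22)(0.343)² = 0.31106 kg m².
Total I = 3.6672 kg m²; total mass M = 7.91 kg.
k = √(I/M) = √(3.6672/7.91) = 0.68089 m.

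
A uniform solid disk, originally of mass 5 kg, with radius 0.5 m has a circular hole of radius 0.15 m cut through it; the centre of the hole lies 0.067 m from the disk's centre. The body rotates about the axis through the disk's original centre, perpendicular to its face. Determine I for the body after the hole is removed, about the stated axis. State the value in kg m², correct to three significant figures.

0.618

Unpierced body about its centre: I₀ = (1/2)MR² = (1/2)(5)(0.5)² = 0.625 kg m².
The removed disk has mass m = M·(r/R)² = (5)(0.15/0.5)² = 0.45 kg (same uniform areal density).
Its moment of inertia about the rotation axis (parallel-axis theorem): I_hole = (1/2)mr² + md² = (1/2)(0.45)(0.15)² + (0.45)(0.067)² = 0.0070825 kg m².
Treating the hole as negative mass, I = I₀ − I_hole = 0.625 − 0.0070825 = 0.61792 kg m².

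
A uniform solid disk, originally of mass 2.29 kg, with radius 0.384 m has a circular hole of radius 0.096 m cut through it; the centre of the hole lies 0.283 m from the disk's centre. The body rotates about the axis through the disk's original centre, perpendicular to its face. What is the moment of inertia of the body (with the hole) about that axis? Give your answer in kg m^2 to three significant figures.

0.157

Unpierced body about its centre: I₀ = (1/2)MR² = (1/2)(2.29)(0.384)² = 0.16884 kg m^2.
The removed disk has mass m = M·(r/R)² = (2.29)(0.096/0.384)² = 0.14313 kg (same uniform areal density).
Its moment of inertia about the rotation axis (parallel-axis theorem): I_hole = (1/2)mr² + md² = (1/2)(0.14313)(0.096)² + (0.14313)(0.283)² = 0.012122 kg m^2.
Treating the hole as negative mass, I = I₀ − I_hole = 0.16884 − 0.012122 = 0.15671 kg m^2.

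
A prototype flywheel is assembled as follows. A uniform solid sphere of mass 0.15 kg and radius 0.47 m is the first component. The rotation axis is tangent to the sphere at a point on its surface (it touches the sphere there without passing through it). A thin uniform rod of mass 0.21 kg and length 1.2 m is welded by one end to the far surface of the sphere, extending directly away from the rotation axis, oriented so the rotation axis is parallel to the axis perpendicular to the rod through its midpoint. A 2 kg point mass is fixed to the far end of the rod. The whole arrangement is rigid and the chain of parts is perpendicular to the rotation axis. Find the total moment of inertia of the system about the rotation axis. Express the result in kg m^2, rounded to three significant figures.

9.73

Solid sphere: I_cm = (2/5)MR² = (2/5)(0.15)(0.47)² = 0.013254 kg m^2; centre at d = 0.47 m, so I = I_cm + Md² gives I = 0.013254 + (0.15)(0.47)² = 0.046389 kg m^2.
Thin rod: I_cm = (1/12)ML² = (1/12)(0.21)(1.2)² = 0.0252 kg m^2; centre at d = 0.47 + 0.47 + 0.6 = 1.54 m, so I = I_cm + Md² gives I = 0.0252 + (0.21)(1.54)² = 0.52324 kg m^2.
Point mass: I_cm = 0; centre at d = 0.47 + 0.47 + 0.6 + 0.6 = 2.14 m, so I = I_cm + Md² gives I = 0 + (2)(2.14)² = 9.1592 kg m^2.
Total I = 0.046389 + 0.52324 + 9.1592 = 9.7288 kg m^2.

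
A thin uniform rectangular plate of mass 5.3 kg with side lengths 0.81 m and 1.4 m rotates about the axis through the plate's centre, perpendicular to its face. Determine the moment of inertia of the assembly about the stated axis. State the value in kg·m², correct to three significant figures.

1.16

I_cm = (1/12)M(a²+b²) = (1/12)(5.3)[(0.81)² + (1.4)²] = 1.1554 kg·m²; axis through the centre, so I = 1.1554 kg·m².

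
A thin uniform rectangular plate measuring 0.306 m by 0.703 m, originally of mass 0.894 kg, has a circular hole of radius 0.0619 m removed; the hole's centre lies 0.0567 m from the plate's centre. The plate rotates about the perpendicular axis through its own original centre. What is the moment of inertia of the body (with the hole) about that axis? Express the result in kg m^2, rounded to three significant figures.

Unpierced body about its centre: I₀ = (1/12)M(a²+b²) = (1/12)(0.894)[(0.306)² + (0.703)²] = 0.043794 kg m^2.
The removed disk has mass m = M·πr²/(ab) = (0.894)·π(0.0619)²/(0.306·0.703) = 0.050026 kg (same uniform areal density).
Its moment of inertia about the rotation axis (parallel-axis theorem): I_hole = (1/2)mr² + md² = (1/2)(0.050026)(0.0619)² + (0.050026)(0.0567)² = 0.00025667 kg m^2.
Treating the hole as negative mass, I = I₀ − I_hole = 0.043794 − 0.00025667 = 0.043538 kg m^2.

0.0435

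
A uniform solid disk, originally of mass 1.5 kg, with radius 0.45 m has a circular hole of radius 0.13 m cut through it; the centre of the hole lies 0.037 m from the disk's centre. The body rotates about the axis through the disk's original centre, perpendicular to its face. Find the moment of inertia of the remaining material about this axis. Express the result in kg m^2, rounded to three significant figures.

Unpierced body about its centre: I₀ = (1/2)MR² = (1/2)(1.5)(0.45)² = 0.15188 kg m^2.
The removed disk has mass m = M·(r/R)² = (1.5)(0.13/0.45)² = 0.12519 kg (same uniform areal density).
Its moment of inertia about the rotation axis (parallel-axis theorem): I_hole = (1/2)mr² + md² = (1/2)(0.12519)(0.13)² + (0.12519)(0.037)² = 0.0012292 kg m^2.
Treating the hole as negative mass, I = I₀ − I_hole = 0.15188 − 0.0012292 = 0.15065 kg m^2.

0.151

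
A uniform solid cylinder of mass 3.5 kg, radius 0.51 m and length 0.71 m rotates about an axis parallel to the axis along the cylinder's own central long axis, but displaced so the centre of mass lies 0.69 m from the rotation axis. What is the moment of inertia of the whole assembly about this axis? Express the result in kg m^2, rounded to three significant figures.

I_cm = (1/2)MR² = (1/2)(3.5)(0.51)² = 0.45517 kg m^2; centre at d = 0.69 m, so the parallel axis theorem gives I = 0.45517 + (3.5)(0.69)² = 2.1215 kg m^2.

2.12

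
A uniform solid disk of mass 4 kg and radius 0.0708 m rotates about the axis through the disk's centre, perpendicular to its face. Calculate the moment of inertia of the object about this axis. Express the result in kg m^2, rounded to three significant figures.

0.0100

I_cm = (1/2)MR² = (1/2)(4)(0.0708)² = 0.010025 kg m^2; axis through the centre, so I = 0.010025 kg m^2.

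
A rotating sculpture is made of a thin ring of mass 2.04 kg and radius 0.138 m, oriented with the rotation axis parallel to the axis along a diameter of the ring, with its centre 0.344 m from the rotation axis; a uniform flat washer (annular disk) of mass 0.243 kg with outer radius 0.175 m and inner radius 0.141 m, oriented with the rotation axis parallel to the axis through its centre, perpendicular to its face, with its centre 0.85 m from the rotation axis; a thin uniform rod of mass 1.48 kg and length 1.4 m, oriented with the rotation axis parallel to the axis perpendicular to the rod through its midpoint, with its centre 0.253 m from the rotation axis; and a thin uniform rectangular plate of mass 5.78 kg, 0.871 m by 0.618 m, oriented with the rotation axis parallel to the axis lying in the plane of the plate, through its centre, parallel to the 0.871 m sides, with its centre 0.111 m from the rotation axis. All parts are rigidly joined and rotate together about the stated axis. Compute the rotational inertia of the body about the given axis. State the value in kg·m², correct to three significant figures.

1.03

Thin ring: I_cm = (1/2)MR² = (1/2)(2.04)(0.138)² = 0.019425 kg·m²; centre at d = 0.344 m, so the parallel axis theorem gives I = 0.019425 + (2.04)(0.344)² = 0.26083 kg·m².
Annular disk: I_cm = (1/2)M(R²+r²) = (1/2)(0.243)[(0.175)² + (0.141)²] = 0.0061365 kg·m²; centre at d = 0.85 m, so the parallel axis theorem gives I = 0.0061365 + (0.243)(0.85)² = 0.1817 kg·m².
Thin rod: I_cm = (1/12)ML² = (1/12)(1.48)(1.4)² = 0.24173 kg·m²; centre at d = 0.253 m, so the parallel axis theorem gives I = 0.24173 + (1.48)(0.253)² = 0.33647 kg·m².
Rectangular plate: I_cm = (1/12)Mb² = (1/12)(5.78)(0.618)² = 0.18396 kg·m²; centre at d = 0.111 m, so the parallel axis theorem gives I = 0.18396 + (5.78)(0.111)² = 0.25518 kg·m².
Total I = 0.26083 + 0.1817 + 0.33647 + 0.25518 = 1.0342 kg·m².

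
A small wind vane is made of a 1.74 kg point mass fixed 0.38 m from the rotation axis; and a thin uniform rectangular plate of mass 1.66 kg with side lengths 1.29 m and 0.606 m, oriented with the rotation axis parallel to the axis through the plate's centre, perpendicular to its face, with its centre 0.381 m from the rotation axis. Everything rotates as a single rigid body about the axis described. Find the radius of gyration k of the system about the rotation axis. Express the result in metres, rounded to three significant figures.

0.477

Point mass: I_cm = 0; centre at d = 0.38 m, so the parallel axis theorem gives I = 0 + (1.74)(0.38)² = 0.25126 kg·m².
Rectangular plate: I_cm = (1/12)M(a²+b²) = (1/12)(1.66)[(1.29)² + (0.606)²] = 0.281 kg·m²; centre at d = 0.381 m, so the parallel axis theorem gives I = 0.281 + (1.66)(0.381)² = 0.52197 kg·m².
Total I = 0.77322 kg·m²; total mass M = 3.4 kg.
k = √(I/M) = √(0.77322/3.4) = 0.47688 m.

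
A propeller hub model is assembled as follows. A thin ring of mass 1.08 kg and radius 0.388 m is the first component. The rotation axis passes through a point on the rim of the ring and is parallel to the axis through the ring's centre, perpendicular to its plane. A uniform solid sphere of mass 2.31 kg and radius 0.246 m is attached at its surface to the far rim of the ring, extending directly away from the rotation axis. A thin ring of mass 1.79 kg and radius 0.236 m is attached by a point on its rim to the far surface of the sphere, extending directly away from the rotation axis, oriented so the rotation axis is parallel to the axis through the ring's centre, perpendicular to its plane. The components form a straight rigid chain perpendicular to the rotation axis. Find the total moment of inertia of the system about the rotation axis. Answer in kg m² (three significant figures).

Thin ring: I_cm = MR² = (1.08)(0.388)² = 0.16259 kg m²; centre at d = 0.388 m, so the parallel axis theorem gives I = 0.16259 + (1.08)(0.388)² = 0.32518 kg m².
Solid sphere: I_cm = (2/5)MR² = (2/5)(2.31)(0.246)² = 0.055917 kg m²; centre at d = 0.388 + 0.388 + 0.246 = 1.022 m, so the parallel axis theorem gives I = 0.055917 + (2.31)(1.022)² = 2.4687 kg m².
Thin ring: I_cm = MR² = (1.79)(0.236)² = 0.099696 kg m²; centre at d = 0.388 + 0.388 + 0.246 + 0.246 + 0.236 = 1.504 m, so the parallel axis theorem gives I = 0.099696 + (1.79)(1.504)² = 4.1487 kg m².
Total I = 0.32518 + 2.4687 + 4.1487 = 6.9426 kg m².

6.94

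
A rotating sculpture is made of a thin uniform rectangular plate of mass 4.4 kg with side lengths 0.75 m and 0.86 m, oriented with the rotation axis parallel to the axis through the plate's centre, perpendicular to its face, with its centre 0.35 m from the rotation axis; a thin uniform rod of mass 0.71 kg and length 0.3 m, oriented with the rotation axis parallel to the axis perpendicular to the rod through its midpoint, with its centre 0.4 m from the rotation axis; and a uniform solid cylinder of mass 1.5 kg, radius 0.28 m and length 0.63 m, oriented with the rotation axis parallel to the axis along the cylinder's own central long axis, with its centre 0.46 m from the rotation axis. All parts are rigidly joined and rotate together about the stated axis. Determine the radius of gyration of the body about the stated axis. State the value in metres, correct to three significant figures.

0.478

Rectangular plate: I_cm = (1/12)M(a²+b²) = (1/12)(4.4)[(0.75)² + (0.86)²] = 0.47744 kg m^2; centre at d = 0.35 m, so I = I_cm + Md² gives I = 0.47744 + (4.4)(0.35)² = 1.0164 kg m^2.
Thin rod: I_cm = (1/12)ML² = (1/12)(0.71)(0.3)² = 0.005325 kg m^2; centre at d = 0.4 m, so I = I_cm + Md² gives I = 0.005325 + (0.71)(0.4)² = 0.11893 kg m^2.
Solid cylinder: I_cm = (1/2)MR² = (1/2)(1.5)(0.28)² = 0.0588 kg m^2; centre at d = 0.46 m, so I = I_cm + Md² gives I = 0.0588 + (1.5)(0.46)² = 0.3762 kg m^2.
Total I = 1.5116 kg m^2; total mass M = 6.61 kg.
k = √(I/M) = √(1.5116/6.61) = 0.4782 m.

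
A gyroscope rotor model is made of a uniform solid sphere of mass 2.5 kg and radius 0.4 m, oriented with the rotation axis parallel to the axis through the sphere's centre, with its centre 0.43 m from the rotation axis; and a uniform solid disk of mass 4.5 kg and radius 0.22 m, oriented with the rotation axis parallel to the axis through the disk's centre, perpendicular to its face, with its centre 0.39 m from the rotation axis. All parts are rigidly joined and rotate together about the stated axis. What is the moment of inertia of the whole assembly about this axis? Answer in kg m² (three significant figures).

Solid sphere: I_cm = (2/5)MR² = (2/5)(2.5)(0.4)² = 0.16 kg m²; centre at d = 0.43 m, so I = I_cm + Md² gives I = 0.16 + (2.5)(0.43)² = 0.62225 kg m².
Solid disk: I_cm = (1/2)MR² = (1/2)(4.5)(0.22)² = 0.1089 kg m²; centre at d = 0.39 m, so I = I_cm + Md² gives I = 0.1089 + (4.5)(0.39)² = 0.79335 kg m².
Total I = 0.62225 + 0.79335 = 1.4156 kg m².

1.42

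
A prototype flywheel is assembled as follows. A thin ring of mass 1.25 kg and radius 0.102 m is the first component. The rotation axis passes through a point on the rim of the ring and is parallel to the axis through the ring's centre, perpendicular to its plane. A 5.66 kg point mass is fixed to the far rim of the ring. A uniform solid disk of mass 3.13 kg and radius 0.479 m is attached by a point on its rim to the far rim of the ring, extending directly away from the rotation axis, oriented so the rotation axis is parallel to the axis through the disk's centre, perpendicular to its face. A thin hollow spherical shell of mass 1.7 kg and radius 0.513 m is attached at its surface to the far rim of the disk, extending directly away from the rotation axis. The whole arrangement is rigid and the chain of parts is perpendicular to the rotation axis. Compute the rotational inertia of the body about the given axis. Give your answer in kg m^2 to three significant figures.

7.15

Thin ring: I_cm = MR² = (1.25)(0.102)² = 0.013005 kg m^2; centre at d = 0.102 m, so I = I_cm + Md² gives I = 0.013005 + (1.25)(0.102)² = 0.02601 kg m^2.
Point mass: I_cm = 0; centre at d = 0.102 + 0.102 = 0.204 m, so I = I_cm + Md² gives I = 0 + (5.66)(0.204)² = 0.23555 kg m^2.
Solid disk: I_cm = (1/2)MR² = (1/2)(3.13)(0.479)² = 0.35908 kg m^2; centre at d = 0.102 + 0.102 + 0.479 = 0.683 m, so I = I_cm + Md² gives I = 0.35908 + (3.13)(0.683)² = 1.8192 kg m^2.
Spherical shell: I_cm = (2/3)MR² = (2/3)(1.7)(0.513)² = 0.29826 kg m^2; centre at d = 0.102 + 0.102 + 0.479 + 0.479 + 0.513 = 1.675 m, so I = I_cm + Md² gives I = 0.29826 + (1.7)(1.675)² = 5.0678 kg m^2.
Total I = 0.02601 + 0.23555 + 1.8192 + 5.0678 = 7.1486 kg m^2.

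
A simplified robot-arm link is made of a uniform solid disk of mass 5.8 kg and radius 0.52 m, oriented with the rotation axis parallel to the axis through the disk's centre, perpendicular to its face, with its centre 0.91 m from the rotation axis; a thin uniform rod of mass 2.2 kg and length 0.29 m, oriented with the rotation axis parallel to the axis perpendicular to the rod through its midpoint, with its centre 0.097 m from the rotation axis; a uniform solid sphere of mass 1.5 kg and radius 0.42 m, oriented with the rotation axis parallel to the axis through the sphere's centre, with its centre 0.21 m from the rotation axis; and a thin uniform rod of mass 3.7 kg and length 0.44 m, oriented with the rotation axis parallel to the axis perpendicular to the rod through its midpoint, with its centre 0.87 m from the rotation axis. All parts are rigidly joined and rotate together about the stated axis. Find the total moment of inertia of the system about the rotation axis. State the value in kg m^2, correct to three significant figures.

Solid disk: I_cm = (1/2)MR² = (1/2)(5.8)(0.52)² = 0.78416 kg m^2; centre at d = 0.91 m, so the parallel axis theorem gives I = 0.78416 + (5.8)(0.91)² = 5.5871 kg m^2.
Thin rod: I_cm = (1/12)ML² = (1/12)(2.2)(0.29)² = 0.015418 kg m^2; centre at d = 0.097 m, so the parallel axis theorem gives I = 0.015418 + (2.2)(0.097)² = 0.036118 kg m^2.
Solid sphere: I_cm = (2/5)MR² = (2/5)(1.5)(0.42)² = 0.10584 kg m^2; centre at d = 0.21 m, so the parallel axis theorem gives I = 0.10584 + (1.5)(0.21)² = 0.17199 kg m^2.
Thin rod: I_cm = (1/12)ML² = (1/12)(3.7)(0.44)² = 0.059693 kg m^2; centre at d = 0.87 m, so the parallel axis theorem gives I = 0.059693 + (3.7)(0.87)² = 2.8602 kg m^2.
Total I = 5.5871 + 0.036118 + 0.17199 + 2.8602 = 8.6555 kg m^2.

8.66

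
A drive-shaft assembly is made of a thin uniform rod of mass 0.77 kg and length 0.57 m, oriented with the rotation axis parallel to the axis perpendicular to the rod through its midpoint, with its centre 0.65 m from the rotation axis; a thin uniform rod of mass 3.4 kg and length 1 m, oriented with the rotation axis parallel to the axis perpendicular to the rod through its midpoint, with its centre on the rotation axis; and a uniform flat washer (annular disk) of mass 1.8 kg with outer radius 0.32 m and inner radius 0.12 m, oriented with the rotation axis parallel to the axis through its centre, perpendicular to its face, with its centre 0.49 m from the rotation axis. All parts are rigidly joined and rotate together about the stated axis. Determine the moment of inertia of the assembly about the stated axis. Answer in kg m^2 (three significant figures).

Thin rod: I_cm = (1/12)ML² = (1/12)(0.77)(0.57)² = 0.020848 kg m^2; centre at d = 0.65 m, so the parallel axis theorem gives I = 0.020848 + (0.77)(0.65)² = 0.34617 kg m^2.
Thin rod: I_cm = (1/12)ML² = (1/12)(3.4)(1)² = 0.28333 kg m^2; axis through the centre, so I = 0.28333 kg m^2.
Annular disk: I_cm = (1/2)M(R²+r²) = (1/2)(1.8)[(0.32)² + (0.12)²] = 0.10512 kg m^2; centre at d = 0.49 m, so the parallel axis theorem gives I = 0.10512 + (1.8)(0.49)² = 0.5373 kg m^2.
Total I = 0.34617 + 0.28333 + 0.5373 = 1.1668 kg m^2.

1.17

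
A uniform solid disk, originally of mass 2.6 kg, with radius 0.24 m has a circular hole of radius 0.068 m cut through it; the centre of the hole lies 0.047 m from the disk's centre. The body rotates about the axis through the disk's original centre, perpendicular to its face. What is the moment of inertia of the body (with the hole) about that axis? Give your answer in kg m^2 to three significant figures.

Unpierced body about its centre: I₀ = (1/2)MR² = (1/2)(2.6)(0.24)² = 0.07488 kg m^2.
The removed disk has mass m = M·(r/R)² = (2.6)(0.068/0.24)² = 0.20872 kg (same uniform areal density).
Its moment of inertia about the rotation axis (parallel-axis theorem): I_hole = (1/2)mr² + md² = (1/2)(0.20872)(0.068)² + (0.20872)(0.047)² = 0.00094363 kg m^2.
Treating the hole as negative mass, I = I₀ − I_hole = 0.07488 − 0.00094363 = 0.073936 kg m^2.

0.0739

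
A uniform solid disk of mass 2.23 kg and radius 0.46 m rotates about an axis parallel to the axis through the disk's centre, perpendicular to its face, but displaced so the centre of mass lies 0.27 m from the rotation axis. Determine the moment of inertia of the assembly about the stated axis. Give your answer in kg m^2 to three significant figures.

I_cm = (1/2)MR² = (1/2)(2.23)(0.46)² = 0.23593 kg m^2; centre at d = 0.27 m, so the parallel axis theorem gives I = 0.23593 + (2.23)(0.27)² = 0.3985 kg m^2.

0.399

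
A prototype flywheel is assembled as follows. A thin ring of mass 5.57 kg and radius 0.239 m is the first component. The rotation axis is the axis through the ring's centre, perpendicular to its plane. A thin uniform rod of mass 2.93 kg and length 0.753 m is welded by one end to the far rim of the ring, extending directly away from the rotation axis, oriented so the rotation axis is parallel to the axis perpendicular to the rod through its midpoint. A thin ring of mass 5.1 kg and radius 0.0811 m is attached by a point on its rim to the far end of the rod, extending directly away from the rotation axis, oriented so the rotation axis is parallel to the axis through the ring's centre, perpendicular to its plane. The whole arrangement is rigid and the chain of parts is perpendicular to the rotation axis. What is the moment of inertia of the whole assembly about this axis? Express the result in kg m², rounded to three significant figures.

7.47

Thin ring: I_cm = MR² = (5.57)(0.239)² = 0.31816 kg m²; axis through the centre, so I = 0.31816 kg m².
Thin rod: I_cm = (1/12)ML² = (1/12)(2.93)(0.753)² = 0.13844 kg m²; centre at d = 0.239 + 0.3765 = 0.6155 m, so the parallel axis theorem gives I = 0.13844 + (2.93)(0.6155)² = 1.2484 kg m².
Thin ring: I_cm = MR² = (5.1)(0.0811)² = 0.033544 kg m²; centre at d = 0.239 + 0.3765 + 0.3765 + 0.0811 = 1.0731 m, so the parallel axis theorem gives I = 0.033544 + (5.1)(1.0731)² = 5.9064 kg m².
Total I = 0.31816 + 1.2484 + 5.9064 = 7.473 kg m².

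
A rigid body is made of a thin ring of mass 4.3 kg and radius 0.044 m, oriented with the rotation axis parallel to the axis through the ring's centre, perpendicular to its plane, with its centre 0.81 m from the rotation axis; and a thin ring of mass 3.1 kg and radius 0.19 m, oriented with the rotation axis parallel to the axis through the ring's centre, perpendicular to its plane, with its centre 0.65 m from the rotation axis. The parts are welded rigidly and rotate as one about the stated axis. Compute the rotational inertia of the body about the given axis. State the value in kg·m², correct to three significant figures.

4.25

Thin ring: I_cm = MR² = (4.3)(0.044)² = 0.0083248 kg·m²; centre at d = 0.81 m, so the parallel axis theorem gives I = 0.0083248 + (4.3)(0.81)² = 2.8296 kg·m².
Thin ring: I_cm = MR² = (3.1)(0.19)² = 0.11191 kg·m²; centre at d = 0.65 m, so the parallel axis theorem gives I = 0.11191 + (3.1)(0.65)² = 1.4217 kg·m².
Total I = 2.8296 + 1.4217 = 4.2512 kg·m².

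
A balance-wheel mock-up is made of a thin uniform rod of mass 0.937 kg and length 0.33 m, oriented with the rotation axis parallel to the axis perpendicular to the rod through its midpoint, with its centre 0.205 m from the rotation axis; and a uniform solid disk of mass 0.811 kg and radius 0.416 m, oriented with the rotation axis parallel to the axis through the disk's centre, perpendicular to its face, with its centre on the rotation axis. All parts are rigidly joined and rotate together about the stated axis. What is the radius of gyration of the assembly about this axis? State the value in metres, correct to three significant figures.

0.260

Thin rod: I_cm = (1/12)ML² = (1/12)(0.937)(0.33)² = 0.0085033 kg m^2; centre at d = 0.205 m, so I = I_cm + Md² gives I = 0.0085033 + (0.937)(0.205)² = 0.047881 kg m^2.
Solid disk: I_cm = (1/2)MR² = (1/2)(0.811)(0.416)² = 0.070174 kg m^2; axis through the centre, so I = 0.070174 kg m^2.
Total I = 0.11805 kg m^2; total mass M = 1.748 kg.
k = √(I/M) = √(0.11805/1.748) = 0.25988 m.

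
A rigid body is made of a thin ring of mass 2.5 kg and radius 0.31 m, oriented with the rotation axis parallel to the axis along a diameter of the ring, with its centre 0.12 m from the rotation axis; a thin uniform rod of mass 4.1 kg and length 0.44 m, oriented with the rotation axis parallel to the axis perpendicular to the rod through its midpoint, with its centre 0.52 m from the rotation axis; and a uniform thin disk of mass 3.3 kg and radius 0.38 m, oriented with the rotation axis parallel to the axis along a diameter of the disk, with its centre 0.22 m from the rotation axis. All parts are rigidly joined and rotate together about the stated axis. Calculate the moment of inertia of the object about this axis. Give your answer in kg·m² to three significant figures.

1.61

Thin ring: I_cm = (1/2)MR² = (1/2)(2.5)(0.31)² = 0.12013 kg·m²; centre at d = 0.12 m, so I = I_cm + Md² gives I = 0.12013 + (2.5)(0.12)² = 0.15613 kg·m².
Thin rod: I_cm = (1/12)ML² = (1/12)(4.1)(0.44)² = 0.066147 kg·m²; centre at d = 0.52 m, so I = I_cm + Md² gives I = 0.066147 + (4.1)(0.52)² = 1.1748 kg·m².
Thin disk: I_cm = (1/4)MR² = (1/4)(3.3)(0.38)² = 0.11913 kg·m²; centre at d = 0.22 m, so I = I_cm + Md² gives I = 0.11913 + (3.3)(0.22)² = 0.27885 kg·m².
Total I = 0.15613 + 1.1748 + 0.27885 = 1.6098 kg·m².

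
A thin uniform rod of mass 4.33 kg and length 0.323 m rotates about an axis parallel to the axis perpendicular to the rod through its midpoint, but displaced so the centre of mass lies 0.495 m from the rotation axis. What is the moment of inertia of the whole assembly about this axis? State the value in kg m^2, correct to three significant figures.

1.10

I_cm = (1/12)ML² = (1/12)(4.33)(0.323)² = 0.037645 kg m^2; centre at d = 0.495 m, so the parallel axis theorem gives I = 0.037645 + (4.33)(0.495)² = 1.0986 kg m^2.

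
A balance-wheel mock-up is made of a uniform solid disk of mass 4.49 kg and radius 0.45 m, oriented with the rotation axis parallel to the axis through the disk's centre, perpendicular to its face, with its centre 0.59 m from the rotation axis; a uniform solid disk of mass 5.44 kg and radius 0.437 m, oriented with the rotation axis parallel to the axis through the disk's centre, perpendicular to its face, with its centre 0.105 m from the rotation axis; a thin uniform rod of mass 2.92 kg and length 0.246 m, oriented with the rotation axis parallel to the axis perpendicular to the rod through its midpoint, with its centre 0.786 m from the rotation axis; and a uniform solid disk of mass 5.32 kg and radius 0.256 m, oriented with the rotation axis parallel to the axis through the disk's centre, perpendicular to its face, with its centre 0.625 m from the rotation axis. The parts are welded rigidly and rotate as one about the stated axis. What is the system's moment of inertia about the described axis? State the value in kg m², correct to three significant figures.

6.67

Solid disk: I_cm = (1/2)MR² = (1/2)(4.49)(0.45)² = 0.45461 kg m²; centre at d = 0.59 m, so the parallel axis theorem gives I = 0.45461 + (4.49)(0.59)² = 2.0176 kg m².
Solid disk: I_cm = (1/2)MR² = (1/2)(5.44)(0.437)² = 0.51944 kg m²; centre at d = 0.105 m, so the parallel axis theorem gives I = 0.51944 + (5.44)(0.105)² = 0.57941 kg m².
Thin rod: I_cm = (1/12)ML² = (1/12)(2.92)(0.246)² = 0.014726 kg m²; centre at d = 0.786 m, so the parallel axis theorem gives I = 0.014726 + (2.92)(0.786)² = 1.8187 kg m².
Solid disk: I_cm = (1/2)MR² = (1/2)(5.32)(0.256)² = 0.17433 kg m²; centre at d = 0.625 m, so the parallel axis theorem gives I = 0.17433 + (5.32)(0.625)² = 2.2525 kg m².
Total I = 2.0176 + 0.57941 + 1.8187 + 2.2525 = 6.6681 kg m².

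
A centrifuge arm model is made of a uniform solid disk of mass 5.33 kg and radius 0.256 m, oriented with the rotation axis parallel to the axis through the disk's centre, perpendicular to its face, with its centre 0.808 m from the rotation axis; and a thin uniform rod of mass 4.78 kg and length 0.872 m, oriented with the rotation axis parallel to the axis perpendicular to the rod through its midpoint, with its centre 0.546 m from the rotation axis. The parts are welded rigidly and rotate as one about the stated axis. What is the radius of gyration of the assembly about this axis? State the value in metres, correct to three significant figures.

Solid disk: I_cm = (1/2)MR² = (1/2)(5.33)(0.256)² = 0.17465 kg m^2; centre at d = 0.808 m, so the parallel axis theorem gives I = 0.17465 + (5.33)(0.808)² = 3.6544 kg m^2.
Thin rod: I_cm = (1/12)ML² = (1/12)(4.78)(0.872)² = 0.30289 kg m^2; centre at d = 0.546 m, so the parallel axis theorem gives I = 0.30289 + (4.78)(0.546)² = 1.7279 kg m^2.
Total I = 5.3823 kg m^2; total mass M = 10.11 kg.
k = √(I/M) = √(5.3823/10.11) = 0.72964 m.

0.730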